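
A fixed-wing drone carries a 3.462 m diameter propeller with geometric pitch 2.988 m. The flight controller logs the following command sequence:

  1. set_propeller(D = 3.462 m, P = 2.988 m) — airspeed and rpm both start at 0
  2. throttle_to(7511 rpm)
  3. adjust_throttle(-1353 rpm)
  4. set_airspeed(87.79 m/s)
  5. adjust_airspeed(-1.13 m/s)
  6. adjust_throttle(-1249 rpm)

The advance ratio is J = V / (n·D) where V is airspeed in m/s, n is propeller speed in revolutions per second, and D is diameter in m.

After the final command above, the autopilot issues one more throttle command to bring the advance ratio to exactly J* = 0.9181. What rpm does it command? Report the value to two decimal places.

set_propeller: D = 3.462 m, P = 2.988 m (p = P/D = 0.863085); state ← (V=0, rpm=0)
throttle_to(7511): rpm ← 7511
adjust_throttle(-1353): rpm ← 7511 -1353 = 6158
set_airspeed(87.79): V ← 87.79 m/s
adjust_airspeed(-1.13): V ← 87.79 -1.13 = 86.66 m/s
adjust_throttle(-1249): rpm ← 6158 -1249 = 4909
final state: V = 86.66 m/s, rpm = 4909 → n = rpm/60 = 81.816667 rev/s
target J* = 0.9181; solve J* = V/(n·D) for n: n = V/(J*·D) = 86.66/(0.9181 × 3.462) = 27.264757 rev/s
rpm = 60·n = 1635.885429

rpm = 1635.89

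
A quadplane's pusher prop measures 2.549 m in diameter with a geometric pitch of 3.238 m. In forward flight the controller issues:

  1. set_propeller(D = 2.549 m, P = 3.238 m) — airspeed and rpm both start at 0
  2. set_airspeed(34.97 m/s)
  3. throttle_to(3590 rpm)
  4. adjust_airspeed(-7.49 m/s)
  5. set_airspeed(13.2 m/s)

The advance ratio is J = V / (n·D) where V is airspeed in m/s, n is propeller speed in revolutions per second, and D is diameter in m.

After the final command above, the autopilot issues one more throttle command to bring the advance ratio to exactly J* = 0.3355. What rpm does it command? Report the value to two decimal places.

rpm = 926.11

set_propeller: D = 2.549 m, P = 3.238 m (p = P/D = 1.270302); state ← (V=0, rpm=0)
set_airspeed(34.97): V ← 34.97 m/s
throttle_to(3590): rpm ← 3590
adjust_airspeed(-7.49): V ← 34.97 -7.49 = 27.48 m/s
set_airspeed(13.2): V ← 13.2 m/s
final state: V = 13.2 m/s, rpm = 3590 → n = rpm/60 = 59.833333 rev/s
target J* = 0.3355; solve J* = V/(n·D) for n: n = V/(J*·D) = 13.2/(0.3355 × 2.549) = 15.435175 rev/s
rpm = 60·n = 926.110529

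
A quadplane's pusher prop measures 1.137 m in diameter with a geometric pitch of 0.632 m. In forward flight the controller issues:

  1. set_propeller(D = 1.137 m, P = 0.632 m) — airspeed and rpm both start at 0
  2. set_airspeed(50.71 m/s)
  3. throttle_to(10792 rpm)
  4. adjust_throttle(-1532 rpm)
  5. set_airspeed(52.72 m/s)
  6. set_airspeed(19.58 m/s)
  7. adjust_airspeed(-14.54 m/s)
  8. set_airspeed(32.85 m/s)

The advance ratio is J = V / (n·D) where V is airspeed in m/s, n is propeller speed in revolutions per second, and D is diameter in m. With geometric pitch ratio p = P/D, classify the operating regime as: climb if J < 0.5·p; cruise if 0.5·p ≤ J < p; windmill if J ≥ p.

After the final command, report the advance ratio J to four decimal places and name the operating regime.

set_propeller: D = 1.137 m, P = 0.632 m (p = P/D = 0.555849); state ← (V=0, rpm=0)
set_airspeed(50.71): V ← 50.71 m/s
throttle_to(10792): rpm ← 10792
adjust_throttle(-1532): rpm ← 10792 -1532 = 9260
set_airspeed(52.72): V ← 52.72 m/s
set_airspeed(19.58): V ← 19.58 m/s
adjust_airspeed(-14.54): V ← 19.58 -14.54 = 5.04 m/s
set_airspeed(32.85): V ← 32.85 m/s
final state: V = 32.85 m/s, rpm = 9260 → n = rpm/60 = 154.333333 rev/s
J = V / (n·D) = 32.85 / (154.333333 × 1.137) = 0.187204
regime bands: climb J<0.2779 | cruise [0.2779, 0.5558) | windmill J≥0.5558
J = 0.1872 → climb

J = 0.1872, regime = climb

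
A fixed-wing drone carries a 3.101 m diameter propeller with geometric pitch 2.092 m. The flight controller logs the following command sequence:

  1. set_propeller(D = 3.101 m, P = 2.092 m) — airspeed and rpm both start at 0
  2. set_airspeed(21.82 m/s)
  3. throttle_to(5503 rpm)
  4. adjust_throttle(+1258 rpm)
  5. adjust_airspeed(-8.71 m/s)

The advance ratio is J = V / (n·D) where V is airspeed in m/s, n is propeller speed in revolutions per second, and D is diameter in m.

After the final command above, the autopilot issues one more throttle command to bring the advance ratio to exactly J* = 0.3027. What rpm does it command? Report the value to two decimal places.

set_propeller: D = 3.101 m, P = 2.092 m (p = P/D = 0.674621); state ← (V=0, rpm=0)
set_airspeed(21.82): V ← 21.82 m/s
throttle_to(5503): rpm ← 5503
adjust_throttle(+1258): rpm ← 5503 +1258 = 6761
adjust_airspeed(-8.71): V ← 21.82 -8.71 = 13.11 m/s
final state: V = 13.11 m/s, rpm = 6761 → n = rpm/60 = 112.683333 rev/s
target J* = 0.3027; solve J* = V/(n·D) for n: n = V/(J*·D) = 13.11/(0.3027 × 3.101) = 13.966530 rev/s
rpm = 60·n = 837.991773

rpm = 837.99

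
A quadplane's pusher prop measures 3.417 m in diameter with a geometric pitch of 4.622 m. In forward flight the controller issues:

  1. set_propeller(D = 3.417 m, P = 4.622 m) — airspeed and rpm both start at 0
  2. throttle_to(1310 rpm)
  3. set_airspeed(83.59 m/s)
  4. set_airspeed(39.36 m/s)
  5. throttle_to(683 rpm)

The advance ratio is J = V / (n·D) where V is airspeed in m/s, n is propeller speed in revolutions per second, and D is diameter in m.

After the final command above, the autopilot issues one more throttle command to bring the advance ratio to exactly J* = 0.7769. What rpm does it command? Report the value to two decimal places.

rpm = 889.60

set_propeller: D = 3.417 m, P = 4.622 m (p = P/D = 1.352649); state ← (V=0, rpm=0)
throttle_to(1310): rpm ← 1310
set_airspeed(83.59): V ← 83.59 m/s
set_airspeed(39.36): V ← 39.36 m/s
throttle_to(683): rpm ← 683
final state: V = 39.36 m/s, rpm = 683 → n = rpm/60 = 11.383333 rev/s
target J* = 0.7769; solve J* = V/(n·D) for n: n = V/(J*·D) = 39.36/(0.7769 × 3.417) = 14.826717 rev/s
rpm = 60·n = 889.603002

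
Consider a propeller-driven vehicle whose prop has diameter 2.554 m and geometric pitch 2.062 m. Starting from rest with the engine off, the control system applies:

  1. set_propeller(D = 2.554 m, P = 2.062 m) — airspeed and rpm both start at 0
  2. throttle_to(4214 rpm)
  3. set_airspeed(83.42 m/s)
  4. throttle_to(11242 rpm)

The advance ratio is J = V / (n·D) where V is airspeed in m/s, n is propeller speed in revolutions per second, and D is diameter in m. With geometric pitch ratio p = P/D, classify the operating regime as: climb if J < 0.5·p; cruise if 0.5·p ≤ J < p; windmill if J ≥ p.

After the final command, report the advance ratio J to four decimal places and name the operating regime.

set_propeller: D = 2.554 m, P = 2.062 m (p = P/D = 0.807361); state ← (V=0, rpm=0)
throttle_to(4214): rpm ← 4214
set_airspeed(83.42): V ← 83.42 m/s
throttle_to(11242): rpm ← 11242
final state: V = 83.42 m/s, rpm = 11242 → n = rpm/60 = 187.366667 rev/s
J = V / (n·D) = 83.42 / (187.366667 × 2.554) = 0.174324
regime bands: climb J<0.4037 | cruise [0.4037, 0.8074) | windmill J≥0.8074
J = 0.1743 → climb

J = 0.1743, regime = climb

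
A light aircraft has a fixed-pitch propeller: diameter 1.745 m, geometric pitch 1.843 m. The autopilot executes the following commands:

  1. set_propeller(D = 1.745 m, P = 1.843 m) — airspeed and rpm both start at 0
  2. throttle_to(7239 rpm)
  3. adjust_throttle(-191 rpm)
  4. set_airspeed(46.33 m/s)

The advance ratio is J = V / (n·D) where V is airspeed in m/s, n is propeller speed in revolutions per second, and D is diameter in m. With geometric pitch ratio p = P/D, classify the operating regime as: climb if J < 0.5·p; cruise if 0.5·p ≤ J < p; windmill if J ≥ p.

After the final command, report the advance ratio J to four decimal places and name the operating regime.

set_propeller: D = 1.745 m, P = 1.843 m (p = P/D = 1.056160); state ← (V=0, rpm=0)
throttle_to(7239): rpm ← 7239
adjust_throttle(-191): rpm ← 7239 -191 = 7048
set_airspeed(46.33): V ← 46.33 m/s
final state: V = 46.33 m/s, rpm = 7048 → n = rpm/60 = 117.466667 rev/s
J = V / (n·D) = 46.33 / (117.466667 × 1.745) = 0.226023
regime bands: climb J<0.5281 | cruise [0.5281, 1.0562) | windmill J≥1.0562
J = 0.2260 → climb

J = 0.2260, regime = climb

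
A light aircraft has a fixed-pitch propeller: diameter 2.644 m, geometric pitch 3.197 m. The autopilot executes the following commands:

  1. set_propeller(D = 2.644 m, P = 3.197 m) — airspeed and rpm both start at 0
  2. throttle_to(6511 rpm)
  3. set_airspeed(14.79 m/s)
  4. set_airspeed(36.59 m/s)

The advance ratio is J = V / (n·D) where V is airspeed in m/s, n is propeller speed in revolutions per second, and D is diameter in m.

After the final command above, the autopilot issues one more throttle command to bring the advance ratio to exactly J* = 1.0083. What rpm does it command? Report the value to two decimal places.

rpm = 823.50

set_propeller: D = 2.644 m, P = 3.197 m (p = P/D = 1.209153); state ← (V=0, rpm=0)
throttle_to(6511): rpm ← 6511
set_airspeed(14.79): V ← 14.79 m/s
set_airspeed(36.59): V ← 36.59 m/s
final state: V = 36.59 m/s, rpm = 6511 → n = rpm/60 = 108.516667 rev/s
target J* = 1.0083; solve J* = V/(n·D) for n: n = V/(J*·D) = 36.59/(1.0083 × 2.644) = 13.724963 rev/s
rpm = 60·n = 823.497797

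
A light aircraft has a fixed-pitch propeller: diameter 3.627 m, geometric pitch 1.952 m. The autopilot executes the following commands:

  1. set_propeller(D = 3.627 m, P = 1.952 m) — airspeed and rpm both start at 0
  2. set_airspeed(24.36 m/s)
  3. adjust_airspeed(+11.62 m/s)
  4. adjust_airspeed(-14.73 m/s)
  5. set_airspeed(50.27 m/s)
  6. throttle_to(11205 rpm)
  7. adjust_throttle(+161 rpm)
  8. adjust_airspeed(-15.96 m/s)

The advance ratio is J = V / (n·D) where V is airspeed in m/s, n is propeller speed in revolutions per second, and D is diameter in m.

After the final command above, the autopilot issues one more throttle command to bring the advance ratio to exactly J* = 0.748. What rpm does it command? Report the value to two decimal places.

set_propeller: D = 3.627 m, P = 1.952 m (p = P/D = 0.538186); state ← (V=0, rpm=0)
set_airspeed(24.36): V ← 24.36 m/s
adjust_airspeed(+11.62): V ← 24.36 +11.62 = 35.98 m/s
adjust_airspeed(-14.73): V ← 35.98 -14.73 = 21.25 m/s
set_airspeed(50.27): V ← 50.27 m/s
throttle_to(11205): rpm ← 11205
adjust_throttle(+161): rpm ← 11205 +161 = 11366
adjust_airspeed(-15.96): V ← 50.27 -15.96 = 34.31 m/s
final state: V = 34.31 m/s, rpm = 11366 → n = rpm/60 = 189.433333 rev/s
target J* = 0.748; solve J* = V/(n·D) for n: n = V/(J*·D) = 34.31/(0.748 × 3.627) = 12.646535 rev/s
rpm = 60·n = 758.792125

rpm = 758.79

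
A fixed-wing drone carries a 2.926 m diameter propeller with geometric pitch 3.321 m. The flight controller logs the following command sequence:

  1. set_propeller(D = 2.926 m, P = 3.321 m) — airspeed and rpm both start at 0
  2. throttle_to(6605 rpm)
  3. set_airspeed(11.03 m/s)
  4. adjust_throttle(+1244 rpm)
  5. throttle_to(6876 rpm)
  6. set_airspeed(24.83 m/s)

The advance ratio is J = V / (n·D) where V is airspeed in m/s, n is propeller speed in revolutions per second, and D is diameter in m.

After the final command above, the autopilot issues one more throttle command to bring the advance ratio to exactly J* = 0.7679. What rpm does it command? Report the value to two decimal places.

set_propeller: D = 2.926 m, P = 3.321 m (p = P/D = 1.134997); state ← (V=0, rpm=0)
throttle_to(6605): rpm ← 6605
set_airspeed(11.03): V ← 11.03 m/s
adjust_throttle(+1244): rpm ← 6605 +1244 = 7849
throttle_to(6876): rpm ← 6876
set_airspeed(24.83): V ← 24.83 m/s
final state: V = 24.83 m/s, rpm = 6876 → n = rpm/60 = 114.600000 rev/s
target J* = 0.7679; solve J* = V/(n·D) for n: n = V/(J*·D) = 24.83/(0.7679 × 2.926) = 11.050902 rev/s
rpm = 60·n = 663.054124

rpm = 663.05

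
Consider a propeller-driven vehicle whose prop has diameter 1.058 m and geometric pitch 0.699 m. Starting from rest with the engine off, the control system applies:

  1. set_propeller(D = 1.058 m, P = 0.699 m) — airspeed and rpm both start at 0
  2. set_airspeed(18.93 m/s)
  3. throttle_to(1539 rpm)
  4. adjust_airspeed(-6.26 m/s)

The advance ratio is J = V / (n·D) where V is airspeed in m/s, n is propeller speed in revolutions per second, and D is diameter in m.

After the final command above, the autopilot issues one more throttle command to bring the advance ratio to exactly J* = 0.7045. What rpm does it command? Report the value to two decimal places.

rpm = 1019.91

set_propeller: D = 1.058 m, P = 0.699 m (p = P/D = 0.660681); state ← (V=0, rpm=0)
set_airspeed(18.93): V ← 18.93 m/s
throttle_to(1539): rpm ← 1539
adjust_airspeed(-6.26): V ← 18.93 -6.26 = 12.67 m/s
final state: V = 12.67 m/s, rpm = 1539 → n = rpm/60 = 25.650000 rev/s
target J* = 0.7045; solve J* = V/(n·D) for n: n = V/(J*·D) = 12.67/(0.7045 × 1.058) = 16.998475 rev/s
rpm = 60·n = 1019.908474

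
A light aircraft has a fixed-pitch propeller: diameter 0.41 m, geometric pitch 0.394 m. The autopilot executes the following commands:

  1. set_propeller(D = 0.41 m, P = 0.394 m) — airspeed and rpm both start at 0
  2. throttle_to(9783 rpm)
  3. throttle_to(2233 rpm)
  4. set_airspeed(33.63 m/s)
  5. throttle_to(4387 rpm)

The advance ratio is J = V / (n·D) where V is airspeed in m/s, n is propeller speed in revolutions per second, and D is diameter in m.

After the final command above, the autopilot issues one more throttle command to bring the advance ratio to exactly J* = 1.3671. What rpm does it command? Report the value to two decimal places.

set_propeller: D = 0.41 m, P = 0.394 m (p = P/D = 0.960976); state ← (V=0, rpm=0)
throttle_to(9783): rpm ← 9783
throttle_to(2233): rpm ← 2233
set_airspeed(33.63): V ← 33.63 m/s
throttle_to(4387): rpm ← 4387
final state: V = 33.63 m/s, rpm = 4387 → n = rpm/60 = 73.116667 rev/s
target J* = 1.3671; solve J* = V/(n·D) for n: n = V/(J*·D) = 33.63/(1.3671 × 0.41) = 59.998823 rev/s
rpm = 60·n = 3599.929350

rpm = 3599.93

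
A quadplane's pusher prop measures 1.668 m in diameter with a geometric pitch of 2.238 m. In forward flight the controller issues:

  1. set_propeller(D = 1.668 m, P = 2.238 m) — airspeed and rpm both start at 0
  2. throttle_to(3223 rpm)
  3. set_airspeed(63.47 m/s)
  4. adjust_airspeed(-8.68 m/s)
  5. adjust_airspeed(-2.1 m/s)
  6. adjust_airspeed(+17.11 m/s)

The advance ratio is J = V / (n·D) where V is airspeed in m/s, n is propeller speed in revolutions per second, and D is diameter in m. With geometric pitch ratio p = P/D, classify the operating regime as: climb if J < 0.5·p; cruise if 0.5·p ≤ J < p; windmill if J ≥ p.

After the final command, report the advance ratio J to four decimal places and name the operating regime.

J = 0.7790, regime = cruise

set_propeller: D = 1.668 m, P = 2.238 m (p = P/D = 1.341727); state ← (V=0, rpm=0)
throttle_to(3223): rpm ← 3223
set_airspeed(63.47): V ← 63.47 m/s
adjust_airspeed(-8.68): V ← 63.47 -8.68 = 54.79 m/s
adjust_airspeed(-2.1): V ← 54.79 -2.1 = 52.69 m/s
adjust_airspeed(+17.11): V ← 52.69 +17.11 = 69.8 m/s
final state: V = 69.8 m/s, rpm = 3223 → n = rpm/60 = 53.716667 rev/s
J = V / (n·D) = 69.8 / (53.716667 × 1.668) = 0.779023
regime bands: climb J<0.6709 | cruise [0.6709, 1.3417) | windmill J≥1.3417
J = 0.7790 → cruise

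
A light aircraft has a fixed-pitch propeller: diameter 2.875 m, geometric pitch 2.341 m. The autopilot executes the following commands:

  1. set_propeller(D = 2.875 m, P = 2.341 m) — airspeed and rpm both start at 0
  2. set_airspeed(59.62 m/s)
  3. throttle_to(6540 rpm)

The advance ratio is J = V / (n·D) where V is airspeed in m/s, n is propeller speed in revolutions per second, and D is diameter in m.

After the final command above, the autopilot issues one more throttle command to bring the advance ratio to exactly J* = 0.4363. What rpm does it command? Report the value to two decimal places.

rpm = 2851.81

set_propeller: D = 2.875 m, P = 2.341 m (p = P/D = 0.814261); state ← (V=0, rpm=0)
set_airspeed(59.62): V ← 59.62 m/s
throttle_to(6540): rpm ← 6540
final state: V = 59.62 m/s, rpm = 6540 → n = rpm/60 = 109.000000 rev/s
target J* = 0.4363; solve J* = V/(n·D) for n: n = V/(J*·D) = 59.62/(0.4363 × 2.875) = 47.530120 rev/s
rpm = 60·n = 2851.807193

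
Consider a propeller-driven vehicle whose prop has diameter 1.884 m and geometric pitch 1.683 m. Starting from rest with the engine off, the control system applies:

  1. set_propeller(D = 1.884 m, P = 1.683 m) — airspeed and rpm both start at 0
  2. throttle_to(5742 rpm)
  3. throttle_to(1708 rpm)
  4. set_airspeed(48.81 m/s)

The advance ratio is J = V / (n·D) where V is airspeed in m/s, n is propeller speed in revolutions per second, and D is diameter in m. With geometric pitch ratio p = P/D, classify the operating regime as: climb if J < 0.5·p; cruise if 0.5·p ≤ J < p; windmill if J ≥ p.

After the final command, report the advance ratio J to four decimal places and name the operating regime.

J = 0.9101, regime = windmill

set_propeller: D = 1.884 m, P = 1.683 m (p = P/D = 0.893312); state ← (V=0, rpm=0)
throttle_to(5742): rpm ← 5742
throttle_to(1708): rpm ← 1708
set_airspeed(48.81): V ← 48.81 m/s
final state: V = 48.81 m/s, rpm = 1708 → n = rpm/60 = 28.466667 rev/s
J = V / (n·D) = 48.81 / (28.466667 × 1.884) = 0.910105
regime bands: climb J<0.4467 | cruise [0.4467, 0.8933) | windmill J≥0.8933
J = 0.9101 → windmill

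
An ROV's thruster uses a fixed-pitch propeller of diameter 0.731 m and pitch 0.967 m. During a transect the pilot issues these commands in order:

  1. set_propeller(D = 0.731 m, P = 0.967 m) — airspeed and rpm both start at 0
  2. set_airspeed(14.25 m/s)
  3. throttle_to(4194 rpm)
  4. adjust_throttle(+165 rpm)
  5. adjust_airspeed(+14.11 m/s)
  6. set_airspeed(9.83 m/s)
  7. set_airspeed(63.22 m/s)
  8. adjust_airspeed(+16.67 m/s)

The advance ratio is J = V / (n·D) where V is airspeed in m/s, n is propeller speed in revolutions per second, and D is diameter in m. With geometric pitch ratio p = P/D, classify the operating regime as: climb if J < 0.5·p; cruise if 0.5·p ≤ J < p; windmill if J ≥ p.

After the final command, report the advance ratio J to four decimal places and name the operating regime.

set_propeller: D = 0.731 m, P = 0.967 m (p = P/D = 1.322845); state ← (V=0, rpm=0)
set_airspeed(14.25): V ← 14.25 m/s
throttle_to(4194): rpm ← 4194
adjust_throttle(+165): rpm ← 4194 +165 = 4359
adjust_airspeed(+14.11): V ← 14.25 +14.11 = 28.36 m/s
set_airspeed(9.83): V ← 9.83 m/s
set_airspeed(63.22): V ← 63.22 m/s
adjust_airspeed(+16.67): V ← 63.22 +16.67 = 79.89 m/s
final state: V = 79.89 m/s, rpm = 4359 → n = rpm/60 = 72.650000 rev/s
J = V / (n·D) = 79.89 / (72.650000 × 0.731) = 1.504317
regime bands: climb J<0.6614 | cruise [0.6614, 1.3228) | windmill J≥1.3228
J = 1.5043 → windmill

J = 1.5043, regime = windmill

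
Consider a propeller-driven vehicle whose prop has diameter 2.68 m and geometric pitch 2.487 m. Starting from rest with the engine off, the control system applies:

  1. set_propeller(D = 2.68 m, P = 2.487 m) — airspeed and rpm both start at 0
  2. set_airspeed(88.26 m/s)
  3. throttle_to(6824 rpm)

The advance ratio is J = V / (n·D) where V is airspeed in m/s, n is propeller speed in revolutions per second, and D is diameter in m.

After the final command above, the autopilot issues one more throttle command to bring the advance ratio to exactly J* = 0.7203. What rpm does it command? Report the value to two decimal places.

rpm = 2743.26

set_propeller: D = 2.68 m, P = 2.487 m (p = P/D = 0.927985); state ← (V=0, rpm=0)
set_airspeed(88.26): V ← 88.26 m/s
throttle_to(6824): rpm ← 6824
final state: V = 88.26 m/s, rpm = 6824 → n = rpm/60 = 113.733333 rev/s
target J* = 0.7203; solve J* = V/(n·D) for n: n = V/(J*·D) = 88.26/(0.7203 × 2.68) = 45.720999 rev/s
rpm = 60·n = 2743.259960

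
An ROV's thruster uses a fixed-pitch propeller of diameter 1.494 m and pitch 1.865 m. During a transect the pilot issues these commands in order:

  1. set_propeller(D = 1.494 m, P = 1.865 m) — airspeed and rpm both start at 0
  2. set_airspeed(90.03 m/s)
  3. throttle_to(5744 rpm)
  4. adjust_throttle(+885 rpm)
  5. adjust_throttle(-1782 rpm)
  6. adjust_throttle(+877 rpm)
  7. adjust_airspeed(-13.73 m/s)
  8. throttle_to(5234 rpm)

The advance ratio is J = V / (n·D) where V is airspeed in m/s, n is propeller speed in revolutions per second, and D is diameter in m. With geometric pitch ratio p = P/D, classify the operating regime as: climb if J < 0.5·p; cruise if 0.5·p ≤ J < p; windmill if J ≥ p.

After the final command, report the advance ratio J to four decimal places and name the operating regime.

J = 0.5855, regime = climb

set_propeller: D = 1.494 m, P = 1.865 m (p = P/D = 1.248327); state ← (V=0, rpm=0)
set_airspeed(90.03): V ← 90.03 m/s
throttle_to(5744): rpm ← 5744
adjust_throttle(+885): rpm ← 5744 +885 = 6629
adjust_throttle(-1782): rpm ← 6629 -1782 = 4847
adjust_throttle(+877): rpm ← 4847 +877 = 5724
adjust_airspeed(-13.73): V ← 90.03 -13.73 = 76.3 m/s
throttle_to(5234): rpm ← 5234
final state: V = 76.3 m/s, rpm = 5234 → n = rpm/60 = 87.233333 rev/s
J = V / (n·D) = 76.3 / (87.233333 × 1.494) = 0.585452
regime bands: climb J<0.6242 | cruise [0.6242, 1.2483) | windmill J≥1.2483
J = 0.5855 → climb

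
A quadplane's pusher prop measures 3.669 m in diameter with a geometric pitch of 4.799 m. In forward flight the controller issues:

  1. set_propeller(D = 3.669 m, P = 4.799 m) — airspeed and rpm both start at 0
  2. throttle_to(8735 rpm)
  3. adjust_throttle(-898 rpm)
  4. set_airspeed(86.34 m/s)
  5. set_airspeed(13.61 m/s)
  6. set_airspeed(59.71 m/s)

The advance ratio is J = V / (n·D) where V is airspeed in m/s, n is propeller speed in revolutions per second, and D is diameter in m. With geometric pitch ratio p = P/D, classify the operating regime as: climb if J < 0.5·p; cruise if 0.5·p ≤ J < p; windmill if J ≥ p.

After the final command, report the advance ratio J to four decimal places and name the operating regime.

set_propeller: D = 3.669 m, P = 4.799 m (p = P/D = 1.307986); state ← (V=0, rpm=0)
throttle_to(8735): rpm ← 8735
adjust_throttle(-898): rpm ← 8735 -898 = 7837
set_airspeed(86.34): V ← 86.34 m/s
set_airspeed(13.61): V ← 13.61 m/s
set_airspeed(59.71): V ← 59.71 m/s
final state: V = 59.71 m/s, rpm = 7837 → n = rpm/60 = 130.616667 rev/s
J = V / (n·D) = 59.71 / (130.616667 × 3.669) = 0.124595
regime bands: climb J<0.6540 | cruise [0.6540, 1.3080) | windmill J≥1.3080
J = 0.1246 → climb

J = 0.1246, regime = climb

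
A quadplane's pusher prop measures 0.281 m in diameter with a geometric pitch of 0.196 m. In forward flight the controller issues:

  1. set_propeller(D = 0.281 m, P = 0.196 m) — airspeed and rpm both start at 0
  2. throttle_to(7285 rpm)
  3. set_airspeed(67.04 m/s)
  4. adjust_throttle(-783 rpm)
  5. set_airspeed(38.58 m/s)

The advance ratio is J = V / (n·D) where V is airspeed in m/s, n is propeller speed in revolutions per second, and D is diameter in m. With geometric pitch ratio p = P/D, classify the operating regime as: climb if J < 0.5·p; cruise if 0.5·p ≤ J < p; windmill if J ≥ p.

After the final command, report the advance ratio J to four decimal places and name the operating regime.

J = 1.2670, regime = windmill

set_propeller: D = 0.281 m, P = 0.196 m (p = P/D = 0.697509); state ← (V=0, rpm=0)
throttle_to(7285): rpm ← 7285
set_airspeed(67.04): V ← 67.04 m/s
adjust_throttle(-783): rpm ← 7285 -783 = 6502
set_airspeed(38.58): V ← 38.58 m/s
final state: V = 38.58 m/s, rpm = 6502 → n = rpm/60 = 108.366667 rev/s
J = V / (n·D) = 38.58 / (108.366667 × 0.281) = 1.266952
regime bands: climb J<0.3488 | cruise [0.3488, 0.6975) | windmill J≥0.6975
J = 1.2670 → windmill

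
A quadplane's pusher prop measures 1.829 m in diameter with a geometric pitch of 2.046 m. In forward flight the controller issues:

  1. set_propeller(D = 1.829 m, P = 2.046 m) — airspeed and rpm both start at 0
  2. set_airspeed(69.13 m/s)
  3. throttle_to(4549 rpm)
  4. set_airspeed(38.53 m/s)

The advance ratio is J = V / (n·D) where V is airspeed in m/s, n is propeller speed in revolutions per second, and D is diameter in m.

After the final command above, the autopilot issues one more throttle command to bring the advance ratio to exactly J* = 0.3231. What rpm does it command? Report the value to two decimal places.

set_propeller: D = 1.829 m, P = 2.046 m (p = P/D = 1.118644); state ← (V=0, rpm=0)
set_airspeed(69.13): V ← 69.13 m/s
throttle_to(4549): rpm ← 4549
set_airspeed(38.53): V ← 38.53 m/s
final state: V = 38.53 m/s, rpm = 4549 → n = rpm/60 = 75.816667 rev/s
target J* = 0.3231; solve J* = V/(n·D) for n: n = V/(J*·D) = 38.53/(0.3231 × 1.829) = 65.200113 rev/s
rpm = 60·n = 3912.006754

rpm = 3912.01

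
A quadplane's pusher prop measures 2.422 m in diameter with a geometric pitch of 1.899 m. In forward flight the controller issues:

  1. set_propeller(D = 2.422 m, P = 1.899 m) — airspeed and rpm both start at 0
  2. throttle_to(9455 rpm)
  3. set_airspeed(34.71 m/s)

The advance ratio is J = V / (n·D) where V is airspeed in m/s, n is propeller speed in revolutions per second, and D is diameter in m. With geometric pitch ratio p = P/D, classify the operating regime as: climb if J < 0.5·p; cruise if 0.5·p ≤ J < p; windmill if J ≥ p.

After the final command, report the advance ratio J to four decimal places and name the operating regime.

set_propeller: D = 2.422 m, P = 1.899 m (p = P/D = 0.784063); state ← (V=0, rpm=0)
throttle_to(9455): rpm ← 9455
set_airspeed(34.71): V ← 34.71 m/s
final state: V = 34.71 m/s, rpm = 9455 → n = rpm/60 = 157.583333 rev/s
J = V / (n·D) = 34.71 / (157.583333 × 2.422) = 0.090943
regime bands: climb J<0.3920 | cruise [0.3920, 0.7841) | windmill J≥0.7841
J = 0.0909 → climb

J = 0.0909, regime = climb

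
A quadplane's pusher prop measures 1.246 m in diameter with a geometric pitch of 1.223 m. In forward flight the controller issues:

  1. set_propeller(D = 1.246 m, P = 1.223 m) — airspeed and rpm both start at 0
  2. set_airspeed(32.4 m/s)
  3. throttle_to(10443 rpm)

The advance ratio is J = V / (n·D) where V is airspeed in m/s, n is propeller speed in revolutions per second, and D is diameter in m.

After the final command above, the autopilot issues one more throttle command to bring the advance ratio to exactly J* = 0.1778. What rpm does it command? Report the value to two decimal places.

set_propeller: D = 1.246 m, P = 1.223 m (p = P/D = 0.981541); state ← (V=0, rpm=0)
set_airspeed(32.4): V ← 32.4 m/s
throttle_to(10443): rpm ← 10443
final state: V = 32.4 m/s, rpm = 10443 → n = rpm/60 = 174.050000 rev/s
target J* = 0.1778; solve J* = V/(n·D) for n: n = V/(J*·D) = 32.4/(0.1778 × 1.246) = 146.249777 rev/s
rpm = 60·n = 8774.986594

rpm = 8774.99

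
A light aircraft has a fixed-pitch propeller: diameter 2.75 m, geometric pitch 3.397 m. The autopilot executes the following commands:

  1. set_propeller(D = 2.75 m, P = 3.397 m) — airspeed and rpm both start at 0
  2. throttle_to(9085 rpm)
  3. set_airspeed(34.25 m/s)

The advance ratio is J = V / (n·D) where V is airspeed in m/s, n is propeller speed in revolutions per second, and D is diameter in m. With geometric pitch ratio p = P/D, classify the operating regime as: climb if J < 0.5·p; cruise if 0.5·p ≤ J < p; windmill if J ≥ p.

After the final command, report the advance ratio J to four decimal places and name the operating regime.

J = 0.0823, regime = climb

set_propeller: D = 2.75 m, P = 3.397 m (p = P/D = 1.235273); state ← (V=0, rpm=0)
throttle_to(9085): rpm ← 9085
set_airspeed(34.25): V ← 34.25 m/s
final state: V = 34.25 m/s, rpm = 9085 → n = rpm/60 = 151.416667 rev/s
J = V / (n·D) = 34.25 / (151.416667 × 2.75) = 0.082253
regime bands: climb J<0.6176 | cruise [0.6176, 1.2353) | windmill J≥1.2353
J = 0.0823 → climb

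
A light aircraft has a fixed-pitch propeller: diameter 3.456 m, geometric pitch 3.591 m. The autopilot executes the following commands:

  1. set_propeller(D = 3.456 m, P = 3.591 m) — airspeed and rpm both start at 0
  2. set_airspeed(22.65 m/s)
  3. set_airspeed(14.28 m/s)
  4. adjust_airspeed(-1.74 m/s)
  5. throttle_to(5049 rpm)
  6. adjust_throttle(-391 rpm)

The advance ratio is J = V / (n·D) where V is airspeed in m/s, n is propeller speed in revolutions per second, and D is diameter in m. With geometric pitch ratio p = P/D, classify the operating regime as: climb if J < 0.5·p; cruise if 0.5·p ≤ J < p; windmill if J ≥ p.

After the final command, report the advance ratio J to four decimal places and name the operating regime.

set_propeller: D = 3.456 m, P = 3.591 m (p = P/D = 1.039062); state ← (V=0, rpm=0)
set_airspeed(22.65): V ← 22.65 m/s
set_airspeed(14.28): V ← 14.28 m/s
adjust_airspeed(-1.74): V ← 14.28 -1.74 = 12.54 m/s
throttle_to(5049): rpm ← 5049
adjust_throttle(-391): rpm ← 5049 -391 = 4658
final state: V = 12.54 m/s, rpm = 4658 → n = rpm/60 = 77.633333 rev/s
J = V / (n·D) = 12.54 / (77.633333 × 3.456) = 0.046739
regime bands: climb J<0.5195 | cruise [0.5195, 1.0391) | windmill J≥1.0391
J = 0.0467 → climb

J = 0.0467, regime = climb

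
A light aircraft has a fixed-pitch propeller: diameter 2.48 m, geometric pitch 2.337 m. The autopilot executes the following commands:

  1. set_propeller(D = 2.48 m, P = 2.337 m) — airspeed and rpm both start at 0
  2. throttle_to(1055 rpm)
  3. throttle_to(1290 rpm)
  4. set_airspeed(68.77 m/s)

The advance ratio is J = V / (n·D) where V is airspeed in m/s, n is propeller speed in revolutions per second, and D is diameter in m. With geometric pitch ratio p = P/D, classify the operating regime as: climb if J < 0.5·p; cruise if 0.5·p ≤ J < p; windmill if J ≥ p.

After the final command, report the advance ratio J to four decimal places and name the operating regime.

set_propeller: D = 2.48 m, P = 2.337 m (p = P/D = 0.942339); state ← (V=0, rpm=0)
throttle_to(1055): rpm ← 1055
throttle_to(1290): rpm ← 1290
set_airspeed(68.77): V ← 68.77 m/s
final state: V = 68.77 m/s, rpm = 1290 → n = rpm/60 = 21.500000 rev/s
J = V / (n·D) = 68.77 / (21.500000 × 2.48) = 1.289760
regime bands: climb J<0.4712 | cruise [0.4712, 0.9423) | windmill J≥0.9423
J = 1.2898 → windmill

J = 1.2898, regime = windmill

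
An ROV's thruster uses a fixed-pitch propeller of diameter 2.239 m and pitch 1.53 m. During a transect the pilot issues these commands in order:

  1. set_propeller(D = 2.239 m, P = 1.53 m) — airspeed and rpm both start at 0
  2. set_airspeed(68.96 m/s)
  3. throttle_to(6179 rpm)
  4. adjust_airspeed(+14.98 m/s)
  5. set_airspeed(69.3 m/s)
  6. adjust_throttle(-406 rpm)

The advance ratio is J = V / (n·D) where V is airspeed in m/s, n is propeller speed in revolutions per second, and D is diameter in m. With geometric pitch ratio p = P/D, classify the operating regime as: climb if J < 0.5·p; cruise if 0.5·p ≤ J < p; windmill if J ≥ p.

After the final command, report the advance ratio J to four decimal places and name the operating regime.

set_propeller: D = 2.239 m, P = 1.53 m (p = P/D = 0.683341); state ← (V=0, rpm=0)
set_airspeed(68.96): V ← 68.96 m/s
throttle_to(6179): rpm ← 6179
adjust_airspeed(+14.98): V ← 68.96 +14.98 = 83.94 m/s
set_airspeed(69.3): V ← 69.3 m/s
adjust_throttle(-406): rpm ← 6179 -406 = 5773
final state: V = 69.3 m/s, rpm = 5773 → n = rpm/60 = 96.216667 rev/s
J = V / (n·D) = 69.3 / (96.216667 × 2.239) = 0.321684
regime bands: climb J<0.3417 | cruise [0.3417, 0.6833) | windmill J≥0.6833
J = 0.3217 → climb

J = 0.3217, regime = climb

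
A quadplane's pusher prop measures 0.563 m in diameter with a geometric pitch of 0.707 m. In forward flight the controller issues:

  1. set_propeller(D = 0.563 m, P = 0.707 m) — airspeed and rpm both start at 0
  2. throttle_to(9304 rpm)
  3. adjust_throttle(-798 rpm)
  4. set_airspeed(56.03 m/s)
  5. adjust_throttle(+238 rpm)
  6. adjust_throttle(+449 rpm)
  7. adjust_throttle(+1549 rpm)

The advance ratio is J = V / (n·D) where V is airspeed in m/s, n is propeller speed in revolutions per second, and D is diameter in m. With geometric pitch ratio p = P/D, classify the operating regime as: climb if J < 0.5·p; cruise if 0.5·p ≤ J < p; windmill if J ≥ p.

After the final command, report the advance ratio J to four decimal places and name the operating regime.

set_propeller: D = 0.563 m, P = 0.707 m (p = P/D = 1.255773); state ← (V=0, rpm=0)
throttle_to(9304): rpm ← 9304
adjust_throttle(-798): rpm ← 9304 -798 = 8506
set_airspeed(56.03): V ← 56.03 m/s
adjust_throttle(+238): rpm ← 8506 +238 = 8744
adjust_throttle(+449): rpm ← 8744 +449 = 9193
adjust_throttle(+1549): rpm ← 9193 +1549 = 10742
final state: V = 56.03 m/s, rpm = 10742 → n = rpm/60 = 179.033333 rev/s
J = V / (n·D) = 56.03 / (179.033333 × 0.563) = 0.555877
regime bands: climb J<0.6279 | cruise [0.6279, 1.2558) | windmill J≥1.2558
J = 0.5559 → climb

J = 0.5559, regime = climb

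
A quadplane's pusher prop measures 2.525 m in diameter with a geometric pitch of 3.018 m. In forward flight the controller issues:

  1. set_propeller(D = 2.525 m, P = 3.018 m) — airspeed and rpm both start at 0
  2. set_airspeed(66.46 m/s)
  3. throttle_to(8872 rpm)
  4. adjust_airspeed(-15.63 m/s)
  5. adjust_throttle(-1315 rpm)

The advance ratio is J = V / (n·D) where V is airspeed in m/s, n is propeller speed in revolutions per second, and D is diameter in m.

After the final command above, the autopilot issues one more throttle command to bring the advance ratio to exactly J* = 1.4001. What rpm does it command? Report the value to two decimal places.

rpm = 862.68

set_propeller: D = 2.525 m, P = 3.018 m (p = P/D = 1.195248); state ← (V=0, rpm=0)
set_airspeed(66.46): V ← 66.46 m/s
throttle_to(8872): rpm ← 8872
adjust_airspeed(-15.63): V ← 66.46 -15.63 = 50.83 m/s
adjust_throttle(-1315): rpm ← 8872 -1315 = 7557
final state: V = 50.83 m/s, rpm = 7557 → n = rpm/60 = 125.950000 rev/s
target J* = 1.4001; solve J* = V/(n·D) for n: n = V/(J*·D) = 50.83/(1.4001 × 2.525) = 14.378039 rev/s
rpm = 60·n = 862.682369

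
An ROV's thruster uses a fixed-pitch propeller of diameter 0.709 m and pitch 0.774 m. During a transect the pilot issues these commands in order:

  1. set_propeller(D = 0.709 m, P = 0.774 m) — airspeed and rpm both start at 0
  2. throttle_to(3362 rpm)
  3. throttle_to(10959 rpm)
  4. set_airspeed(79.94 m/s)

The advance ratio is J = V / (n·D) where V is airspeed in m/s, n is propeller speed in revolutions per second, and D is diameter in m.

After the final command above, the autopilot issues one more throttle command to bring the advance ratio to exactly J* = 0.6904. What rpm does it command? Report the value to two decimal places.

set_propeller: D = 0.709 m, P = 0.774 m (p = P/D = 1.091678); state ← (V=0, rpm=0)
throttle_to(3362): rpm ← 3362
throttle_to(10959): rpm ← 10959
set_airspeed(79.94): V ← 79.94 m/s
final state: V = 79.94 m/s, rpm = 10959 → n = rpm/60 = 182.650000 rev/s
target J* = 0.6904; solve J* = V/(n·D) for n: n = V/(J*·D) = 79.94/(0.6904 × 0.709) = 163.311635 rev/s
rpm = 60·n = 9798.698083

rpm = 9798.70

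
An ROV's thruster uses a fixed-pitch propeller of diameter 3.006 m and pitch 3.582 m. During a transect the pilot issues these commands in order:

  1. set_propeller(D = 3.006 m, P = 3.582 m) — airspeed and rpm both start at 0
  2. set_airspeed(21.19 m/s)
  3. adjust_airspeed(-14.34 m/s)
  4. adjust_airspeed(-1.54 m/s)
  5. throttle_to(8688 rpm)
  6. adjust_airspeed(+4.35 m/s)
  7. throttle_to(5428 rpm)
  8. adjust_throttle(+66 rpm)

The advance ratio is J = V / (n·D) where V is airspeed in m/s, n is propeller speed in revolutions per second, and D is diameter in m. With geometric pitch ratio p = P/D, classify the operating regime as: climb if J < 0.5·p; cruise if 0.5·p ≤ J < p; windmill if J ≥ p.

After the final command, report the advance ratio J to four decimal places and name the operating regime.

set_propeller: D = 3.006 m, P = 3.582 m (p = P/D = 1.191617); state ← (V=0, rpm=0)
set_airspeed(21.19): V ← 21.19 m/s
adjust_airspeed(-14.34): V ← 21.19 -14.34 = 6.85 m/s
adjust_airspeed(-1.54): V ← 6.85 -1.54 = 5.31 m/s
throttle_to(8688): rpm ← 8688
adjust_airspeed(+4.35): V ← 5.31 +4.35 = 9.66 m/s
throttle_to(5428): rpm ← 5428
adjust_throttle(+66): rpm ← 5428 +66 = 5494
final state: V = 9.66 m/s, rpm = 5494 → n = rpm/60 = 91.566667 rev/s
J = V / (n·D) = 9.66 / (91.566667 × 3.006) = 0.035095
regime bands: climb J<0.5958 | cruise [0.5958, 1.1916) | windmill J≥1.1916
J = 0.0351 → climb

J = 0.0351, regime = climb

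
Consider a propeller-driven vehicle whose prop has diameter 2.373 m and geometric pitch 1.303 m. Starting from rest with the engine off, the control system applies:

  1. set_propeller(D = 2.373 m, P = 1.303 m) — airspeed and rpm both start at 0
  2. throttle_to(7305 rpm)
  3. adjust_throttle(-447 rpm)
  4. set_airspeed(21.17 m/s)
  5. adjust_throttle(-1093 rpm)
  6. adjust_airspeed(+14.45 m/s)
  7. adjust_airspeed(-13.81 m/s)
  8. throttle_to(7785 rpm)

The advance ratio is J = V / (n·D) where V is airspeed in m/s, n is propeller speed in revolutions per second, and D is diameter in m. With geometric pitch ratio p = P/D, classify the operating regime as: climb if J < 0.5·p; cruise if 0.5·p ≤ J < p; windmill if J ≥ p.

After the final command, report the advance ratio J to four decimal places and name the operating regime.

set_propeller: D = 2.373 m, P = 1.303 m (p = P/D = 0.549094); state ← (V=0, rpm=0)
throttle_to(7305): rpm ← 7305
adjust_throttle(-447): rpm ← 7305 -447 = 6858
set_airspeed(21.17): V ← 21.17 m/s
adjust_throttle(-1093): rpm ← 6858 -1093 = 5765
adjust_airspeed(+14.45): V ← 21.17 +14.45 = 35.62 m/s
adjust_airspeed(-13.81): V ← 35.62 -13.81 = 21.81 m/s
throttle_to(7785): rpm ← 7785
final state: V = 21.81 m/s, rpm = 7785 → n = rpm/60 = 129.750000 rev/s
J = V / (n·D) = 21.81 / (129.750000 × 2.373) = 0.070835
regime bands: climb J<0.2745 | cruise [0.2745, 0.5491) | windmill J≥0.5491
J = 0.0708 → climb

J = 0.0708, regime = climb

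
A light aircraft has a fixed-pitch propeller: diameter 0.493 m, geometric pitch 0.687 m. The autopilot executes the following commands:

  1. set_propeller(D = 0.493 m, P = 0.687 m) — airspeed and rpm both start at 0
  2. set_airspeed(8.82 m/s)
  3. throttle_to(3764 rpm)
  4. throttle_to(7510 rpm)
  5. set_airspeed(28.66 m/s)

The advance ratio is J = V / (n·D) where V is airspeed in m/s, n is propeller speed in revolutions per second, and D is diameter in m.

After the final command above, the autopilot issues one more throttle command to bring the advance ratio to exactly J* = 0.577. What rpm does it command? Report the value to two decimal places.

rpm = 6045.12

set_propeller: D = 0.493 m, P = 0.687 m (p = P/D = 1.393509); state ← (V=0, rpm=0)
set_airspeed(8.82): V ← 8.82 m/s
throttle_to(3764): rpm ← 3764
throttle_to(7510): rpm ← 7510
set_airspeed(28.66): V ← 28.66 m/s
final state: V = 28.66 m/s, rpm = 7510 → n = rpm/60 = 125.166667 rev/s
target J* = 0.577; solve J* = V/(n·D) for n: n = V/(J*·D) = 28.66/(0.577 × 0.493) = 100.751948 rev/s
rpm = 60·n = 6045.116905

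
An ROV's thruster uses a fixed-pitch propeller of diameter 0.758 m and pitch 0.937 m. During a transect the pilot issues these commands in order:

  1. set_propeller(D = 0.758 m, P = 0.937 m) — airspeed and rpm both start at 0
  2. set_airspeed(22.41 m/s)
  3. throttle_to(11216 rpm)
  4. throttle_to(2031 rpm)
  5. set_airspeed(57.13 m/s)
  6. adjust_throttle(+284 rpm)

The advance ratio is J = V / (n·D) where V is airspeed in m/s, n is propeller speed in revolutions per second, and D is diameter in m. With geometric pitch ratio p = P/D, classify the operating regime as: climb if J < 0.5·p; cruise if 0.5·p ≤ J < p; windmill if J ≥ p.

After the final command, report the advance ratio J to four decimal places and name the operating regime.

set_propeller: D = 0.758 m, P = 0.937 m (p = P/D = 1.236148); state ← (V=0, rpm=0)
set_airspeed(22.41): V ← 22.41 m/s
throttle_to(11216): rpm ← 11216
throttle_to(2031): rpm ← 2031
set_airspeed(57.13): V ← 57.13 m/s
adjust_throttle(+284): rpm ← 2031 +284 = 2315
final state: V = 57.13 m/s, rpm = 2315 → n = rpm/60 = 38.583333 rev/s
J = V / (n·D) = 57.13 / (38.583333 × 0.758) = 1.953418
regime bands: climb J<0.6181 | cruise [0.6181, 1.2361) | windmill J≥1.2361
J = 1.9534 → windmill

J = 1.9534, regime = windmill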